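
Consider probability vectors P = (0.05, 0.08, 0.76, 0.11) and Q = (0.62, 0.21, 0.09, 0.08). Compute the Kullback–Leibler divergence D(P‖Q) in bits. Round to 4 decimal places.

D(P‖Q) = Σ p·log₂(p/q).
  0.05·log₂(0.05/0.62) = -0.18161
  0.08·log₂(0.08/0.21) = -0.11139
  0.76·log₂(0.76/0.09) = 2.33928
  0.11·log₂(0.11/0.08) = 0.05054
D(P‖Q) = 2.0968 bits.

2.0968 bits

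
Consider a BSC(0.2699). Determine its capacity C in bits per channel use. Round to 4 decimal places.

Binary symmetric channel: C = 1 − h₂(ε) where h₂ is the binary entropy function.
h₂(0.2699) = −0.2699·log₂0.2699 − 0.7301·log₂0.7301 = 0.8413.
C = 1 − 0.8413 = 0.1587 bits per channel use.

0.1587 bits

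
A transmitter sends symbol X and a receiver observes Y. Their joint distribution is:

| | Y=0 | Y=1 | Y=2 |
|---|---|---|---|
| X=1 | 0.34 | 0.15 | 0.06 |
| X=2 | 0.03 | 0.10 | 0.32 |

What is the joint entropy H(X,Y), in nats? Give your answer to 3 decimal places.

H(X,Y) = −Σ p(x,y)·ln p(x,y) over all 6 cells.
  cell (1,0): −0.34·ln0.34 = 0.3668
  cell (1,1): −0.15·ln0.15 = 0.2846
  cell (1,2): −0.06·ln0.06 = 0.1688
  cell (2,0): −0.03·ln0.03 = 0.1052
  cell (2,1): −0.10·ln0.10 = 0.2303
  cell (2,2): −0.32·ln0.32 = 0.3646
Sum = 1.520 nats.

1.520 nats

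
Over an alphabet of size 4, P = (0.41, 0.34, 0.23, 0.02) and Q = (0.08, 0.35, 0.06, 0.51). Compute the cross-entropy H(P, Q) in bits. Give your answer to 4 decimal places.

H(P,Q) = −Σ p·log₂ q.
  −0.41·log₂(0.08) = 1.49398
  −0.34·log₂(0.35) = 0.51495
  −0.23·log₂(0.06) = 0.93355
  −0.02·log₂(0.51) = 0.01943
H(P,Q) = 2.9619 bits.

2.9619 bits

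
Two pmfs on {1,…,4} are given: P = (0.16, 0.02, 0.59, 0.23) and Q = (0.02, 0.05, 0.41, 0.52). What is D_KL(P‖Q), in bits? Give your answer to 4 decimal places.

0.4927 bits

D(P‖Q) = Σ p·log₂(p/q).
  0.16·log₂(0.16/0.02) = 0.48000
  0.02·log₂(0.02/0.05) = -0.02644
  0.59·log₂(0.59/0.41) = 0.30980
  0.23·log₂(0.23/0.52) = -0.27068
D(P‖Q) = 0.4927 bits.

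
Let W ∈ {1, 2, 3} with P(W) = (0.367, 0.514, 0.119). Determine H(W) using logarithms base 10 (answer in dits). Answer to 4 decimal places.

H(W) = −Σ p·log₁₀ p.
  −(0.367)·log₁₀(0.367) = 0.15977
  −(0.514)·log₁₀(0.514) = 0.14856
  −(0.119)·log₁₀(0.119) = 0.11001
Sum: 0.15977 + 0.14856 + 0.11001 = 0.4183 dits.

0.4183 dits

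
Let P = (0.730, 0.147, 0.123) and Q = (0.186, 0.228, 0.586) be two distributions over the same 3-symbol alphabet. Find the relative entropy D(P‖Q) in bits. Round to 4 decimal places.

1.0699 bits

D(P‖Q) = Σ p·log₂(p/q).
  0.730·log₂(0.730/0.186) = 1.43999
  0.147·log₂(0.147/0.228) = -0.09308
  0.123·log₂(0.123/0.586) = -0.27703
D(P‖Q) = 1.0699 bits.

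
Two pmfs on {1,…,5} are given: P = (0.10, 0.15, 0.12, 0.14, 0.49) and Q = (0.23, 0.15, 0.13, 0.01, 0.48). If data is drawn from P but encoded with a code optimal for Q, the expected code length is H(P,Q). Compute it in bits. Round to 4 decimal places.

H(P,Q) = −Σ p·log₂ q.
  −0.10·log₂(0.23) = 0.21203
  −0.15·log₂(0.15) = 0.41054
  −0.12·log₂(0.13) = 0.35321
  −0.14·log₂(0.01) = 0.93014
  −0.49·log₂(0.48) = 0.51886
H(P,Q) = 2.4248 bits.

2.4248 bits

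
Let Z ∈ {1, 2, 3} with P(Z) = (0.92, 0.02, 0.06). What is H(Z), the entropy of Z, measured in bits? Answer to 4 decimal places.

0.4671 bits

H(Z) = −Σ p·log₂ p.
  −(0.92)·log₂(0.92) = 0.11067
  −(0.02)·log₂(0.02) = 0.11288
  −(0.06)·log₂(0.06) = 0.24353
Sum: 0.11067 + 0.11288 + 0.24353 = 0.4671 bits.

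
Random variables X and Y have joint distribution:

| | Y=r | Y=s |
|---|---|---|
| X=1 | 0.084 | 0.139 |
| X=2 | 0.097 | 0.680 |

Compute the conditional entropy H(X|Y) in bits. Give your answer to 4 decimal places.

Marginals: p(X) = (0.2230, 0.7770), p(Y) = (0.1810, 0.8190).
H(X|Y) = Σ p(Y) · H(X|Y=·).
  Y=r: p=0.1810, H(X|Y=r) = 0.9963
  Y=s: p=0.8190, H(X|Y=s) = 0.6571
Weighted sum = 0.7185 bits.

0.7185 bits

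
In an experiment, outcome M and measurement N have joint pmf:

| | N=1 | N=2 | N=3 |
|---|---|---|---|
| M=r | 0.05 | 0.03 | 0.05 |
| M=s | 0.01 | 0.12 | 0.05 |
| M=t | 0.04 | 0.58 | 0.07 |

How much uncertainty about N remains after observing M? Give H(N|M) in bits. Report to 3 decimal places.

Chain rule: H(N|M) = H(M,N) − H(M).
Marginals: p(M) = (0.1300, 0.1800, 0.6900), p(N) = (0.1000, 0.7300, 0.1700).
H(M,N) = 2.1437 bits; H(M) = 1.1973 bits.
H(N|M) = 2.1437 − 1.1973 = 0.946 bits.

0.946 bits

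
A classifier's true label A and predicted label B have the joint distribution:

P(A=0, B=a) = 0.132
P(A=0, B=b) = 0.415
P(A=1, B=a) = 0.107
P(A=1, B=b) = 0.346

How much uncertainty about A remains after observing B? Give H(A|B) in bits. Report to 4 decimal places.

Marginals: p(A) = (0.5470, 0.4530), p(B) = (0.2390, 0.7610).
H(A|B) = Σ p(B) · H(A|B=·).
  B=a: p=0.2390, H(A|B=a) = 0.9921
  B=b: p=0.7610, H(A|B=b) = 0.9941
Weighted sum = 0.9936 bits.

0.9936 bits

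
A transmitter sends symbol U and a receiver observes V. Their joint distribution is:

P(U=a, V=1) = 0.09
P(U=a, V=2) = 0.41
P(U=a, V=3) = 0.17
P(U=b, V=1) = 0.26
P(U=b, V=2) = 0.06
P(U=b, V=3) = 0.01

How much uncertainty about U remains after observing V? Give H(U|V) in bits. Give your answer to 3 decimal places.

Marginals: p(U) = (0.6700, 0.3300), p(V) = (0.3500, 0.4700, 0.1800).
H(U|V) = Σ p(V) · H(U|V=·).
  V=1: p=0.3500, H(U|V=1) = 0.8224
  V=2: p=0.4700, H(U|V=2) = 0.5510
  V=3: p=0.1800, H(U|V=3) = 0.3095
Weighted sum = 0.603 bits.

0.603 bits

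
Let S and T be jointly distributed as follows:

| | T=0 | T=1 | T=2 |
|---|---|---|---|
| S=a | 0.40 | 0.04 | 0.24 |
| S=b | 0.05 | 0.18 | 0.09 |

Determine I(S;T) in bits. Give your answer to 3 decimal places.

Marginals: p(S) = (0.6800, 0.3200), p(T) = (0.4500, 0.2200, 0.3300).
I(S;T) = H(S) + H(T) − H(S,T).
H(S) = 0.9044, H(T) = 1.5268, H(S,T) = 2.1827.
I(S;T) = 0.9044 + 1.5268 − 2.1827 = 0.248 bits.

0.248 bits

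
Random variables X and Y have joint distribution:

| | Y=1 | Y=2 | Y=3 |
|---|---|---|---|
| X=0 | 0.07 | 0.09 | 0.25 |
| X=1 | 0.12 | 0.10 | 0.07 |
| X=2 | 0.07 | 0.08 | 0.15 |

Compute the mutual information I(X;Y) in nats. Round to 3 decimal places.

0.051 nats

Marginals: p(X) = (0.4100, 0.2900, 0.3000), p(Y) = (0.2600, 0.2700, 0.4700).
I(X;Y) = H(X) + H(Y) − H(X,Y).
H(X) = 1.0857, H(Y) = 1.0586, H(X,Y) = 2.0930.
I(X;Y) = 1.0857 + 1.0586 − 2.0930 = 0.051 nats.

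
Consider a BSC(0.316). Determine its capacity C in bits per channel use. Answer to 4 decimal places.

0.1000 bits

Binary symmetric channel: C = 1 − h₂(ε) where h₂ is the binary entropy function.
h₂(0.316) = −0.316·log₂0.316 − 0.684·log₂0.684 = 0.9000.
C = 1 − 0.9000 = 0.1000 bits per channel use.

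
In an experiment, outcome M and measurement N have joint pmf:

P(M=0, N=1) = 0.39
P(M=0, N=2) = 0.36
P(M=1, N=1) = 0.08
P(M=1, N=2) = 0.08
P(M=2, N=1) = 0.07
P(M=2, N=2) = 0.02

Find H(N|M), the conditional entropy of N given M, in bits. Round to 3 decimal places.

0.978 bits

Chain rule: H(N|M) = H(M,N) − H(M).
Marginals: p(M) = (0.7500, 0.1600, 0.0900), p(N) = (0.5400, 0.4600).
H(M,N) = 2.0249 bits; H(M) = 1.0469 bits.
H(N|M) = 2.0249 − 1.0469 = 0.978 bits.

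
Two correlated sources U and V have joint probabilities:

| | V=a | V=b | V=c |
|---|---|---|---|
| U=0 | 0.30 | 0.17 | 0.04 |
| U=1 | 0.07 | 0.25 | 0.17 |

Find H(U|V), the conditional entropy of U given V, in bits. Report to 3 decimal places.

Chain rule: H(U|V) = H(U,V) − H(V).
Marginals: p(U) = (0.5100, 0.4900), p(V) = (0.3700, 0.4200, 0.2100).
H(U,V) = 2.3446 bits; H(V) = 1.5292 bits.
H(U|V) = 2.3446 − 1.5292 = 0.815 bits.

0.815 bits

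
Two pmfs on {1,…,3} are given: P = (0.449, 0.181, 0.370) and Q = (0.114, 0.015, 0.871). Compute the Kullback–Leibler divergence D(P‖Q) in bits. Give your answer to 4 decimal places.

1.0813 bits

D(P‖Q) = Σ p·log₂(p/q).
  0.449·log₂(0.449/0.114) = 0.88798
  0.181·log₂(0.181/0.015) = 0.65032
  0.370·log₂(0.370/0.871) = -0.45700
D(P‖Q) = 1.0813 bits.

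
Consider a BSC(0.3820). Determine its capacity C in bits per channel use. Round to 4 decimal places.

0.0406 bits

Binary symmetric channel: C = 1 − h₂(ε) where h₂ is the binary entropy function.
h₂(0.3820) = −0.3820·log₂0.3820 − 0.6180·log₂0.6180 = 0.9594.
C = 1 − 0.9594 = 0.0406 bits per channel use.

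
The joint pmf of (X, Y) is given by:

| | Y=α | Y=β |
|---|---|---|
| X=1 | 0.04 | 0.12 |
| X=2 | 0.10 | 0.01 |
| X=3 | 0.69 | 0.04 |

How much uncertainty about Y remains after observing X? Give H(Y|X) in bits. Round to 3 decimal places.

0.402 bits

Chain rule: H(Y|X) = H(X,Y) − H(X).
Marginals: p(X) = (0.1600, 0.1100, 0.7300), p(Y) = (0.8300, 0.1700).
H(X,Y) = 1.5066 bits; H(X) = 1.1047 bits.
H(Y|X) = 1.5066 − 1.1047 = 0.402 bits.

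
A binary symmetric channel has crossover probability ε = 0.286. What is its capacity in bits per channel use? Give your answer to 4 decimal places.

0.1365 bits

Binary symmetric channel: C = 1 − h₂(ε) where h₂ is the binary entropy function.
h₂(0.286) = −0.286·log₂0.286 − 0.714·log₂0.714 = 0.8635.
C = 1 − 0.8635 = 0.1365 bits per channel use.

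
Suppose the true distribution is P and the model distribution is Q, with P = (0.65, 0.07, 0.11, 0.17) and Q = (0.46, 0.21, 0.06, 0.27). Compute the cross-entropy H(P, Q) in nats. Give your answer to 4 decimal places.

H(P,Q) = −Σ p·ln q.
  −0.65·ln(0.46) = 0.50474
  −0.07·ln(0.21) = 0.10925
  −0.11·ln(0.06) = 0.30948
  −0.17·ln(0.27) = 0.22259
H(P,Q) = 1.1461 nats.

1.1461 nats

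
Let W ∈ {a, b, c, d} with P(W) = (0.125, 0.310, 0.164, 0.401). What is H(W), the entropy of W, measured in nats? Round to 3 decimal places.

H(W) = −Σ p·ln p.
  −(0.125)·ln(0.125) = 0.2599
  −(0.310)·ln(0.310) = 0.3631
  −(0.164)·ln(0.164) = 0.2965
  −(0.401)·ln(0.401) = 0.3664
Sum: 0.2599 + 0.3631 + 0.2965 + 0.3664 = 1.286 nats.

1.286 nats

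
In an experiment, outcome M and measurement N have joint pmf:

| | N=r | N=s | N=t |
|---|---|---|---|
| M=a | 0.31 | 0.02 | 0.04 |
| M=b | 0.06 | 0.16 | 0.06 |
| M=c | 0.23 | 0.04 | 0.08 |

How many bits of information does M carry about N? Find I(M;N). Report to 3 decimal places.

0.246 bits

Marginals: p(M) = (0.3700, 0.2800, 0.3500), p(N) = (0.6000, 0.2200, 0.1800).
I(M;N) = Σ p(x,y)·log₂[p(x,y)/(p(x)p(y))].
  (a,r): 0.31·log₂(1.3964) = 0.1493
  (a,s): 0.02·log₂(0.2457) = -0.0405
  (a,t): 0.04·log₂(0.6006) = -0.0294
  (b,r): 0.06·log₂(0.3571) = -0.0891
  (b,s): 0.16·log₂(2.5974) = 0.2203
  (b,t): 0.06·log₂(1.1905) = 0.0151
  (c,r): 0.23·log₂(1.0952) = 0.0302
  (c,s): 0.04·log₂(0.5195) = -0.0378
  (c,t): 0.08·log₂(1.2698) = 0.0276
Sum = 0.246 bits.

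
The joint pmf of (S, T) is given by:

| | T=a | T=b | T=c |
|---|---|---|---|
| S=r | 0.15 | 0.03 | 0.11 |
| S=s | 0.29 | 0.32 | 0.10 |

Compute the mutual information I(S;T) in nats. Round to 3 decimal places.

Marginals: p(S) = (0.2900, 0.7100), p(T) = (0.4400, 0.3500, 0.2100).
I(S;T) = Σ p(x,y)·ln[p(x,y)/(p(x)p(y))].
  (r,a): 0.15·ln(1.1755) = 0.0243
  (r,b): 0.03·ln(0.2956) = -0.0366
  (r,c): 0.11·ln(1.8062) = 0.0650
  (s,a): 0.29·ln(0.9283) = -0.0216
  (s,b): 0.32·ln(1.2877) = 0.0809
  (s,c): 0.10·ln(0.6707) = -0.0399
Sum = 0.072 nats.

0.072 nats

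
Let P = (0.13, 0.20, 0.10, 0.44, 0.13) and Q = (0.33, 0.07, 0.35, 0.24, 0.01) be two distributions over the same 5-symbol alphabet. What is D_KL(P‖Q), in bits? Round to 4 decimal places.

0.8133 bits

D(P‖Q) = Σ p·log₂(p/q).
  0.13·log₂(0.13/0.33) = -0.17471
  0.20·log₂(0.20/0.07) = 0.30291
  0.10·log₂(0.10/0.35) = -0.18074
  0.44·log₂(0.44/0.24) = 0.38477
  0.13·log₂(0.13/0.01) = 0.48106
D(P‖Q) = 0.8133 bits.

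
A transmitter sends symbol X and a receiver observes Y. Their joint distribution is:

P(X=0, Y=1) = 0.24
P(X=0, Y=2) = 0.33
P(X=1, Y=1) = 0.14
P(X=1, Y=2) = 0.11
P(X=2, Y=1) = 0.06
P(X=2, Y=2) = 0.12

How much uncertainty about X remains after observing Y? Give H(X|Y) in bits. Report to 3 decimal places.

Marginals: p(X) = (0.5700, 0.2500, 0.1800), p(Y) = (0.4400, 0.5600).
H(X|Y) = Σ p(Y) · H(X|Y=·).
  Y=1: p=0.4400, H(X|Y=1) = 1.3946
  Y=2: p=0.5600, H(X|Y=2) = 1.3870
Weighted sum = 1.390 bits.

1.390 bits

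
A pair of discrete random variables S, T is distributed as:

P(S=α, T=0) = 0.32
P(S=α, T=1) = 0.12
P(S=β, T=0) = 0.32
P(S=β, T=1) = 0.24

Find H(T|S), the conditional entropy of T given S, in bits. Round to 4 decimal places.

0.9237 bits

Marginals: p(S) = (0.4400, 0.5600), p(T) = (0.6400, 0.3600).
H(T|S) = Σ p(S) · H(T|S=·).
  S=α: p=0.4400, H(T|S=α) = 0.8454
  S=β: p=0.5600, H(T|S=β) = 0.9852
Weighted sum = 0.9237 bits.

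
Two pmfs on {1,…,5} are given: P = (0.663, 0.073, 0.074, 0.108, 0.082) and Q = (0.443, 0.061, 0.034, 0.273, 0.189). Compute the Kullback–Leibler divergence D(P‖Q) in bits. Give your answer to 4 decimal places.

D(P‖Q) = Σ p·log₂(p/q).
  0.663·log₂(0.663/0.443) = 0.38567
  0.073·log₂(0.073/0.061) = 0.01891
  0.074·log₂(0.074/0.034) = 0.08303
  0.108·log₂(0.108/0.273) = -0.14449
  0.082·log₂(0.082/0.189) = -0.09878
D(P‖Q) = 0.2443 bits.

0.2443 bits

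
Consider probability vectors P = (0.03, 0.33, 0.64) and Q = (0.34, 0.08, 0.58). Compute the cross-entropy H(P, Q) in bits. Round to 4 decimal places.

1.7521 bits

H(P,Q) = −Σ p·log₂ q.
  −0.03·log₂(0.34) = 0.04669
  −0.33·log₂(0.08) = 1.20247
  −0.64·log₂(0.58) = 0.50296
H(P,Q) = 1.7521 bits.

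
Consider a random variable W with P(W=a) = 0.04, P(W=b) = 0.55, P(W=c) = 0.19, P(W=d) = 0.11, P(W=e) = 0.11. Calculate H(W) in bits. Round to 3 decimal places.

1.816 bits

H(W) = −Σ p·log₂ p.
  −(0.04)·log₂(0.04) = 0.1858
  −(0.55)·log₂(0.55) = 0.4744
  −(0.19)·log₂(0.19) = 0.4552
  −(0.11)·log₂(0.11) = 0.3503
  −(0.11)·log₂(0.11) = 0.3503
Sum: 0.1858 + 0.4744 + 0.4552 + 0.3503 + 0.3503 = 1.816 bits.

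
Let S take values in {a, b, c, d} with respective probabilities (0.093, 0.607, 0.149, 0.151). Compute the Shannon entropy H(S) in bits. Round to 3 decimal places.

H(S) = −Σ p·log₂ p.
  −(0.093)·log₂(0.093) = 0.3187
  −(0.607)·log₂(0.607) = 0.4372
  −(0.149)·log₂(0.149) = 0.4092
  −(0.151)·log₂(0.151) = 0.4118
Sum: 0.3187 + 0.4372 + 0.4092 + 0.4118 = 1.577 bits.

1.577 bits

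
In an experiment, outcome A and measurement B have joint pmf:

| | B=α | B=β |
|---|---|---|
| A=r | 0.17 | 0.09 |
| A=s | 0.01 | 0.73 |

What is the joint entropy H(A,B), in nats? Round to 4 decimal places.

H(A,B) = −Σ p(x,y)·ln p(x,y) over all 4 cells.
  cell (r,α): −0.17·ln0.17 = 0.30123
  cell (r,β): −0.09·ln0.09 = 0.21672
  cell (s,α): −0.01·ln0.01 = 0.04605
  cell (s,β): −0.73·ln0.73 = 0.22974
Sum = 0.7937 nats.

0.7937 nats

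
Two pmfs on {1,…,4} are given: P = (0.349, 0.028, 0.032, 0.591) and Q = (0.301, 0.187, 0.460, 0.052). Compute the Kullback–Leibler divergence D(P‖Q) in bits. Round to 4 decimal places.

D(P‖Q) = Σ p·log₂(p/q).
  0.349·log₂(0.349/0.301) = 0.07450
  0.028·log₂(0.028/0.187) = -0.07671
  0.032·log₂(0.032/0.460) = -0.12306
  0.591·log₂(0.591/0.052) = 2.07239
D(P‖Q) = 1.9471 bits.

1.9471 bits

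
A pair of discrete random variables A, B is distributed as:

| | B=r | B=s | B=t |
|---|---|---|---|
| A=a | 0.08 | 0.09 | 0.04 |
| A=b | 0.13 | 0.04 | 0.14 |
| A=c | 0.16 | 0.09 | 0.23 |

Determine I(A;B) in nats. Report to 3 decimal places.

0.045 nats

Marginals: p(A) = (0.2100, 0.3100, 0.4800), p(B) = (0.3700, 0.2200, 0.4100).
I(A;B) = Σ p(x,y)·ln[p(x,y)/(p(x)p(y))].
  (a,r): 0.08·ln(1.0296) = 0.0023
  (a,s): 0.09·ln(1.9481) = 0.0600
  (a,t): 0.04·ln(0.4646) = -0.0307
  (b,r): 0.13·ln(1.1334) = 0.0163
  (b,s): 0.04·ln(0.5865) = -0.0213
  (b,t): 0.14·ln(1.1015) = 0.0135
  (c,r): 0.16·ln(0.9009) = -0.0167
  (c,s): 0.09·ln(0.8523) = -0.0144
  (c,t): 0.23·ln(1.1687) = 0.0359
Sum = 0.045 nats.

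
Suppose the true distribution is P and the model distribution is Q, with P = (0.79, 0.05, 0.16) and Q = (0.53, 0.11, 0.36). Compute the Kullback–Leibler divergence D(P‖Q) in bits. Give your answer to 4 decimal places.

0.2109 bits

D(P‖Q) = Σ p·log₂(p/q).
  0.79·log₂(0.79/0.53) = 0.45493
  0.05·log₂(0.05/0.11) = -0.05688
  0.16·log₂(0.16/0.36) = -0.18719
D(P‖Q) = 0.2109 bits.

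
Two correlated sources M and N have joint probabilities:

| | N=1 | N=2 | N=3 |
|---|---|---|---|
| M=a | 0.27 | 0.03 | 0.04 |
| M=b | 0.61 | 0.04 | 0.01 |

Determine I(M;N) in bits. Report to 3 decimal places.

Marginals: p(M) = (0.3400, 0.6600), p(N) = (0.8800, 0.0700, 0.0500).
I(M;N) = Σ p(x,y)·log₂[p(x,y)/(p(x)p(y))].
  (a,1): 0.27·log₂(0.9024) = -0.0400
  (a,2): 0.03·log₂(1.2605) = 0.0100
  (a,3): 0.04·log₂(2.3529) = 0.0494
  (b,1): 0.61·log₂(1.0503) = 0.0432
  (b,2): 0.04·log₂(0.8658) = -0.0083
  (b,3): 0.01·log₂(0.3030) = -0.0172
Sum = 0.037 bits.

0.037 bits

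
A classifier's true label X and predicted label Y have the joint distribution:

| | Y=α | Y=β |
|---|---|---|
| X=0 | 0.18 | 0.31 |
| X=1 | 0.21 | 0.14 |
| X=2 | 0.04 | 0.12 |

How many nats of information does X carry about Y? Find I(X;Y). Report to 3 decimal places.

0.036 nats

Marginals: p(X) = (0.4900, 0.3500, 0.1600), p(Y) = (0.4300, 0.5700).
I(X;Y) = Σ p(x,y)·ln[p(x,y)/(p(x)p(y))].
  (0,α): 0.18·ln(0.8543) = -0.0283
  (0,β): 0.31·ln(1.1099) = 0.0323
  (1,α): 0.21·ln(1.3953) = 0.0700
  (1,β): 0.14·ln(0.7018) = -0.0496
  (2,α): 0.04·ln(0.5814) = -0.0217
  (2,β): 0.12·ln(1.3158) = 0.0329
Sum = 0.036 nats.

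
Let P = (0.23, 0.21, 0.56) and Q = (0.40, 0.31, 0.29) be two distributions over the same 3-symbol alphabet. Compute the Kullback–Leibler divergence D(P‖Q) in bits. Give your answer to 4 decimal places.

0.2300 bits

D(P‖Q) = Σ p·log₂(p/q).
  0.23·log₂(0.23/0.40) = -0.18362
  0.21·log₂(0.21/0.31) = -0.11799
  0.56·log₂(0.56/0.29) = 0.53165
D(P‖Q) = 0.2300 bits.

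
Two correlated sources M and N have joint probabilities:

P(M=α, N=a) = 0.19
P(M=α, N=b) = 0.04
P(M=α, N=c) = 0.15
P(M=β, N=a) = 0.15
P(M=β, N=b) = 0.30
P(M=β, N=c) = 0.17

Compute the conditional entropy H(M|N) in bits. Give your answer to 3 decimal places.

Marginals: p(M) = (0.3800, 0.6200), p(N) = (0.3400, 0.3400, 0.3200).
H(M|N) = Σ p(N) · H(M|N=·).
  N=a: p=0.3400, H(M|N=a) = 0.9900
  N=b: p=0.3400, H(M|N=b) = 0.5226
  N=c: p=0.3200, H(M|N=c) = 0.9972
Weighted sum = 0.833 bits.

0.833 bits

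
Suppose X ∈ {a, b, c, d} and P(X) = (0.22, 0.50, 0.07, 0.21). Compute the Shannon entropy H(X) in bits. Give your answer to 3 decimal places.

H(X) = −Σ p·log₂ p.
  −(0.22)·log₂(0.22) = 0.4806
  −(0.50)·log₂(0.50) = 0.5000
  −(0.07)·log₂(0.07) = 0.2686
  −(0.21)·log₂(0.21) = 0.4728
Sum: 0.4806 + 0.5000 + 0.2686 + 0.4728 = 1.722 bits.

1.722 bits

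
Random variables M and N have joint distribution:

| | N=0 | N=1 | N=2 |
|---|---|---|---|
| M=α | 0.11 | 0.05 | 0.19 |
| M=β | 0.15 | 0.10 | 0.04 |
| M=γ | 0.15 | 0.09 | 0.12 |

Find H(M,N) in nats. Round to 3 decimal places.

2.107 nats

H(M,N) = −Σ p(x,y)·ln p(x,y) over all 9 cells.
  cell (α,0): −0.11·ln0.11 = 0.2428
  cell (α,1): −0.05·ln0.05 = 0.1498
  cell (α,2): −0.19·ln0.19 = 0.3155
  cell (β,0): −0.15·ln0.15 = 0.2846
  cell (β,1): −0.10·ln0.10 = 0.2303
  cell (β,2): −0.04·ln0.04 = 0.1288
  cell (γ,0): −0.15·ln0.15 = 0.2846
  cell (γ,1): −0.09·ln0.09 = 0.2167
  cell (γ,2): −0.12·ln0.12 = 0.2544
Sum = 2.107 nats.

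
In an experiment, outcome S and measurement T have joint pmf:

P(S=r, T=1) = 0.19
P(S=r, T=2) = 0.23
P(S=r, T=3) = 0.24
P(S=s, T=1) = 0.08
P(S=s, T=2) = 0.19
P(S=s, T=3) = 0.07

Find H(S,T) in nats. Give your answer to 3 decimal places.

H(S,T) = −Σ p(x,y)·ln p(x,y) over all 6 cells.
  cell (r,1): −0.19·ln0.19 = 0.3155
  cell (r,2): −0.23·ln0.23 = 0.3380
  cell (r,3): −0.24·ln0.24 = 0.3425
  cell (s,1): −0.08·ln0.08 = 0.2021
  cell (s,2): −0.19·ln0.19 = 0.3155
  cell (s,3): −0.07·ln0.07 = 0.1861
Sum = 1.700 nats.

1.700 nats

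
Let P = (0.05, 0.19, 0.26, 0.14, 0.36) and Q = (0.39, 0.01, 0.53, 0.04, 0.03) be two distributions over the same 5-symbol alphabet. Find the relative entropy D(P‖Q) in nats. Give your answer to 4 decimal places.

D(P‖Q) = Σ p·ln(p/q).
  0.05·ln(0.05/0.39) = -0.10271
  0.19·ln(0.19/0.01) = 0.55944
  0.26·ln(0.26/0.53) = -0.18517
  0.14·ln(0.14/0.04) = 0.17539
  0.36·ln(0.36/0.03) = 0.89457
D(P‖Q) = 1.3415 nats.

1.3415 nats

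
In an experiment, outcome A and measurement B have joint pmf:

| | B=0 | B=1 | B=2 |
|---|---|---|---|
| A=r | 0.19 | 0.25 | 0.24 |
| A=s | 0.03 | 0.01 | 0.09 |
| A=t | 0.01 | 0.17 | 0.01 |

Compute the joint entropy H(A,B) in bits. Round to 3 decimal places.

H(A,B) = −Σ p(x,y)·log₂ p(x,y) over all 9 cells.
  cell (r,0): −0.19·log₂0.19 = 0.4552
  cell (r,1): −0.25·log₂0.25 = 0.5000
  cell (r,2): −0.24·log₂0.24 = 0.4941
  cell (s,0): −0.03·log₂0.03 = 0.1518
  cell (s,1): −0.01·log₂0.01 = 0.0664
  cell (s,2): −0.09·log₂0.09 = 0.3127
  cell (t,0): −0.01·log₂0.01 = 0.0664
  cell (t,1): −0.17·log₂0.17 = 0.4346
  cell (t,2): −0.01·log₂0.01 = 0.0664
Sum = 2.548 bits.

2.548 bits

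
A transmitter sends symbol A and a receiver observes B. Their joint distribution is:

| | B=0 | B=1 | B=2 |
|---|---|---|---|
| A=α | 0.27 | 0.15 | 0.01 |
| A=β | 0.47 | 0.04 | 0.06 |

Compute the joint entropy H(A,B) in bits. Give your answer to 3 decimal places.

1.928 bits

H(A,B) = −Σ p(x,y)·log₂ p(x,y) over all 6 cells.
  cell (α,0): −0.27·log₂0.27 = 0.5100
  cell (α,1): −0.15·log₂0.15 = 0.4105
  cell (α,2): −0.01·log₂0.01 = 0.0664
  cell (β,0): −0.47·log₂0.47 = 0.5120
  cell (β,1): −0.04·log₂0.04 = 0.1858
  cell (β,2): −0.06·log₂0.06 = 0.2435
Sum = 1.928 bits.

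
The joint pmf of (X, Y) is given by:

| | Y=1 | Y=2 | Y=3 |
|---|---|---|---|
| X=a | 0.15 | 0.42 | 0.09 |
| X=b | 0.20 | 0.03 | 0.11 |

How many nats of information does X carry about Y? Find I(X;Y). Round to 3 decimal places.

0.154 nats

Marginals: p(X) = (0.6600, 0.3400), p(Y) = (0.3500, 0.4500, 0.2000).
I(X;Y) = H(X) + H(Y) − H(X,Y).
H(X) = 0.6410, H(Y) = 1.0487, H(X,Y) = 1.5355.
I(X;Y) = 0.6410 + 1.0487 − 1.5355 = 0.154 nats.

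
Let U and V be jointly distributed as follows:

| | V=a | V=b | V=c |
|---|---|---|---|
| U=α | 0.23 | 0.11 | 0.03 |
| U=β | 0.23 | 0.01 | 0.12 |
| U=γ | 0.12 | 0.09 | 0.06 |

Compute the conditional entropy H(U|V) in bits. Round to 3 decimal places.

Marginals: p(U) = (0.3700, 0.3600, 0.2700), p(V) = (0.5800, 0.2100, 0.2100).
H(U|V) = Σ p(V) · H(U|V=·).
  V=a: p=0.5800, H(U|V=a) = 1.5286
  V=b: p=0.2100, H(U|V=b) = 1.2217
  V=c: p=0.2100, H(U|V=c) = 1.3788
Weighted sum = 1.433 bits.

1.433 bits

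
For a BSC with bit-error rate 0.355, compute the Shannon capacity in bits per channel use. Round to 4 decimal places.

Binary symmetric channel: C = 1 − h₂(ε) where h₂ is the binary entropy function.
h₂(0.355) = −0.355·log₂0.355 − 0.645·log₂0.645 = 0.9385.
C = 1 − 0.9385 = 0.0615 bits per channel use.

0.0615 bits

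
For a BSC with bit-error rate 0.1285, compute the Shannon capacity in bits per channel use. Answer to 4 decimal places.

0.4467 bits

Binary symmetric channel: C = 1 − h₂(ε) where h₂ is the binary entropy function.
h₂(0.1285) = −0.1285·log₂0.1285 − 0.8715·log₂0.8715 = 0.5533.
C = 1 − 0.5533 = 0.4467 bits per channel use.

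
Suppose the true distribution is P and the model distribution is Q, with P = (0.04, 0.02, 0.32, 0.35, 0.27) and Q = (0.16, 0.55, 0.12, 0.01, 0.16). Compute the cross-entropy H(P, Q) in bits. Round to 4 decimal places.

4.1410 bits

H(P,Q) = −Σ p·log₂ q.
  −0.04·log₂(0.16) = 0.10575
  −0.02·log₂(0.55) = 0.01725
  −0.32·log₂(0.12) = 0.97885
  −0.35·log₂(0.01) = 2.32535
  −0.27·log₂(0.16) = 0.71384
H(P,Q) = 4.1410 bits.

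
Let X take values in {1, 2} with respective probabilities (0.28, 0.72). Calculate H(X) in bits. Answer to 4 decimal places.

H(X) = −Σ p·log₂ p.
  −(0.28)·log₂(0.28) = 0.51422
  −(0.72)·log₂(0.72) = 0.34123
Sum: 0.51422 + 0.34123 = 0.8555 bits.

0.8555 bits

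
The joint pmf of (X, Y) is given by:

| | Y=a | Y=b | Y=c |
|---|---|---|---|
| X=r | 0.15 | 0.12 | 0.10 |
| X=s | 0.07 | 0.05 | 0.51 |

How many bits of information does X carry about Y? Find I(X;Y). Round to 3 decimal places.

0.211 bits

Marginals: p(X) = (0.3700, 0.6300), p(Y) = (0.2200, 0.1700, 0.6100).
I(X;Y) = Σ p(x,y)·log₂[p(x,y)/(p(x)p(y))].
  (r,a): 0.15·log₂(1.8428) = 0.1323
  (r,b): 0.12·log₂(1.9078) = 0.1118
  (r,c): 0.10·log₂(0.4431) = -0.1174
  (s,a): 0.07·log₂(0.5051) = -0.0690
  (s,b): 0.05·log₂(0.4669) = -0.0549
  (s,c): 0.51·log₂(1.3271) = 0.2082
Sum = 0.211 bits.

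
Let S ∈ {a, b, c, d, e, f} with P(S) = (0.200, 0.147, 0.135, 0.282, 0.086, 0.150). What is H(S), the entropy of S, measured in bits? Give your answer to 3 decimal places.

2.491 bits

H(S) = −Σ p·log₂ p.
  −(0.200)·log₂(0.200) = 0.4644
  −(0.147)·log₂(0.147) = 0.4066
  −(0.135)·log₂(0.135) = 0.3900
  −(0.282)·log₂(0.282) = 0.5150
  −(0.086)·log₂(0.086) = 0.3044
  −(0.150)·log₂(0.150) = 0.4105
Sum: 0.4644 + 0.4066 + 0.3900 + 0.5150 + 0.3044 + 0.4105 = 2.491 bits.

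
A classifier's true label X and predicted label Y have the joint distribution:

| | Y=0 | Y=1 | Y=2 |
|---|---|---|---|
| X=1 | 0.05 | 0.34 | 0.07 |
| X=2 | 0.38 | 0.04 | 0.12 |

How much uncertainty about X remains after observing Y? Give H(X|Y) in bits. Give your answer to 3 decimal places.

0.588 bits

Chain rule: H(X|Y) = H(X,Y) − H(Y).
Marginals: p(X) = (0.4600, 0.5400), p(Y) = (0.4300, 0.3800, 0.1900).
H(X,Y) = 2.0971 bits; H(Y) = 1.5092 bits.
H(X|Y) = 2.0971 − 1.5092 = 0.588 bits.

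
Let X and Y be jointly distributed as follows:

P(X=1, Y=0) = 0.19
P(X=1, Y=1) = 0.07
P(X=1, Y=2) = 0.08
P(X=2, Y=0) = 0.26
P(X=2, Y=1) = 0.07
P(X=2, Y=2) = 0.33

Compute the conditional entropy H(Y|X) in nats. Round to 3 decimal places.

0.965 nats

Marginals: p(X) = (0.3400, 0.6600), p(Y) = (0.4500, 0.1400, 0.4100).
H(Y|X) = Σ p(X) · H(Y|X=·).
  X=1: p=0.3400, H(Y|X=1) = 0.9910
  X=2: p=0.6600, H(Y|X=2) = 0.9515
Weighted sum = 0.965 nats.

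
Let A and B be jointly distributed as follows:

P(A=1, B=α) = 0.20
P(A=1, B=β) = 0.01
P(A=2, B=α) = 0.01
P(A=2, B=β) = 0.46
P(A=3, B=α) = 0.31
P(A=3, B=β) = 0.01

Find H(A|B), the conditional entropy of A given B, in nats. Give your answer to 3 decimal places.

Chain rule: H(A|B) = H(A,B) − H(B).
Marginals: p(A) = (0.2100, 0.4700, 0.3200), p(B) = (0.5200, 0.4800).
H(A,B) = 1.1803 nats; H(B) = 0.6923 nats.
H(A|B) = 1.1803 − 0.6923 = 0.488 nats.

0.488 nats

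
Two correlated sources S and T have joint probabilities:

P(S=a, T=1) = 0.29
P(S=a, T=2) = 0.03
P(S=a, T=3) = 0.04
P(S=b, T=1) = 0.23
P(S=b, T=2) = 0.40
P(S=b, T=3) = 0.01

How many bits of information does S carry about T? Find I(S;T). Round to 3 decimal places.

0.235 bits

Marginals: p(S) = (0.3600, 0.6400), p(T) = (0.5200, 0.4300, 0.0500).
I(S;T) = H(S) + H(T) − H(S,T).
H(S) = 0.9427, H(T) = 1.2302, H(S,T) = 1.9383.
I(S;T) = 0.9427 + 1.2302 − 1.9383 = 0.235 bits.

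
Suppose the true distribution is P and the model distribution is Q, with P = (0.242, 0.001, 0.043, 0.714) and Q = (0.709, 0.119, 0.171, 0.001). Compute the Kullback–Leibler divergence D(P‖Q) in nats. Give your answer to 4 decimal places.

D(P‖Q) = Σ p·ln(p/q).
  0.242·ln(0.242/0.709) = -0.26013
  0.001·ln(0.001/0.119) = -0.00478
  0.043·ln(0.043/0.171) = -0.05936
  0.714·ln(0.714/0.001) = 4.69161
D(P‖Q) = 4.3673 nats.

4.3673 nats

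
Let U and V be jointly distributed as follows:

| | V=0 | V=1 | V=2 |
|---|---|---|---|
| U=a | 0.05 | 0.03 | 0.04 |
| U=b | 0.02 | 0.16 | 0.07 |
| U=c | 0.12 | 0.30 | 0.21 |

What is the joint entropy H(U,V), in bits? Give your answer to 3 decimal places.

2.719 bits

H(U,V) = −Σ p(x,y)·log₂ p(x,y) over all 9 cells.
  cell (a,0): −0.05·log₂0.05 = 0.2161
  cell (a,1): −0.03·log₂0.03 = 0.1518
  cell (a,2): −0.04·log₂0.04 = 0.1858
  cell (b,0): −0.02·log₂0.02 = 0.1129
  cell (b,1): −0.16·log₂0.16 = 0.4230
  cell (b,2): −0.07·log₂0.07 = 0.2686
  cell (c,0): −0.12·log₂0.12 = 0.3671
  cell (c,1): −0.30·log₂0.30 = 0.5211
  cell (c,2): −0.21·log₂0.21 = 0.4728
Sum = 2.719 bits.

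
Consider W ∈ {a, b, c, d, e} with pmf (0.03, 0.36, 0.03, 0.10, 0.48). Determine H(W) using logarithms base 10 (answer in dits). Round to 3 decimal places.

H(W) = −Σ p·log₁₀ p.
  −(0.03)·log₁₀(0.03) = 0.0457
  −(0.36)·log₁₀(0.36) = 0.1597
  −(0.03)·log₁₀(0.03) = 0.0457
  −(0.10)·log₁₀(0.10) = 0.1000
  −(0.48)·log₁₀(0.48) = 0.1530
Sum: 0.0457 + 0.1597 + 0.0457 + 0.1000 + 0.1530 = 0.504 dits.

0.504 dits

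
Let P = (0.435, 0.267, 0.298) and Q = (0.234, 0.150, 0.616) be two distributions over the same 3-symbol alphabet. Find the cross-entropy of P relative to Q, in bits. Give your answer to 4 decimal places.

H(P,Q) = −Σ p·log₂ q.
  −0.435·log₂(0.234) = 0.91151
  −0.267·log₂(0.150) = 0.73077
  −0.298·log₂(0.616) = 0.20830
H(P,Q) = 1.8506 bits.

1.8506 bits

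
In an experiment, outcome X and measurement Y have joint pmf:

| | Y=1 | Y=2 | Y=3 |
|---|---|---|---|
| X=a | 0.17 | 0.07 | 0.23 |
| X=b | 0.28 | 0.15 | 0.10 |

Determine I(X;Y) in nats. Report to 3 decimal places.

0.053 nats

Marginals: p(X) = (0.4700, 0.5300), p(Y) = (0.4500, 0.2200, 0.3300).
I(X;Y) = Σ p(x,y)·ln[p(x,y)/(p(x)p(y))].
  (a,1): 0.17·ln(0.8038) = -0.0371
  (a,2): 0.07·ln(0.6770) = -0.0273
  (a,3): 0.23·ln(1.4829) = 0.0906
  (b,1): 0.28·ln(1.1740) = 0.0449
  (b,2): 0.15·ln(1.2864) = 0.0378
  (b,3): 0.10·ln(0.5718) = -0.0559
Sum = 0.053 nats.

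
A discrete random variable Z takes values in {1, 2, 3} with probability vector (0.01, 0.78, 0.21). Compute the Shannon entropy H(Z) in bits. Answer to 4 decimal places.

0.8189 bits

H(Z) = −Σ p·log₂ p.
  −(0.01)·log₂(0.01) = 0.06644
  −(0.78)·log₂(0.78) = 0.27959
  −(0.21)·log₂(0.21) = 0.47282
Sum: 0.06644 + 0.27959 + 0.47282 = 0.8189 bits.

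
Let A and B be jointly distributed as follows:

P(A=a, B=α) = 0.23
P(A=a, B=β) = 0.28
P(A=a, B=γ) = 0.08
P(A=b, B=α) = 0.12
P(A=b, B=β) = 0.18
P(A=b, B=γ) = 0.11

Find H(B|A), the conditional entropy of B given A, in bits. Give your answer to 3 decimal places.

1.480 bits

Marginals: p(A) = (0.5900, 0.4100), p(B) = (0.3500, 0.4600, 0.1900).
H(B|A) = Σ p(A) · H(B|A=·).
  A=a: p=0.5900, H(B|A=a) = 1.4310
  A=b: p=0.4100, H(B|A=b) = 1.5495
Weighted sum = 1.480 bits.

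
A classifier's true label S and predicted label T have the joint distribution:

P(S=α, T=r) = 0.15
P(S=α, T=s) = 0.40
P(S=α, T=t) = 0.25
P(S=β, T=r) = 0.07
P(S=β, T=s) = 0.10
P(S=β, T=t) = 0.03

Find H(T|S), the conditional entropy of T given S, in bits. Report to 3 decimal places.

Chain rule: H(T|S) = H(S,T) − H(S).
Marginals: p(S) = (0.8000, 0.2000), p(T) = (0.2200, 0.5000, 0.2800).
H(S,T) = 2.1918 bits; H(S) = 0.7219 bits.
H(T|S) = 2.1918 − 0.7219 = 1.470 bits.

1.470 bits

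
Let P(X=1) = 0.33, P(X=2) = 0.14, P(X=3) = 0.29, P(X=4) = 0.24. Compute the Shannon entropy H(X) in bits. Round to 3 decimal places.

1.937 bits

H(X) = −Σ p·log₂ p.
  −(0.33)·log₂(0.33) = 0.5278
  −(0.14)·log₂(0.14) = 0.3971
  −(0.29)·log₂(0.29) = 0.5179
  −(0.24)·log₂(0.24) = 0.4941
Sum: 0.5278 + 0.3971 + 0.5179 + 0.4941 = 1.937 bits.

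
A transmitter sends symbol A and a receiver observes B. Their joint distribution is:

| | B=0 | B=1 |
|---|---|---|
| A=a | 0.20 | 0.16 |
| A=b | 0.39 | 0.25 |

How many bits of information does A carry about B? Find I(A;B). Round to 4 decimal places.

Marginals: p(A) = (0.3600, 0.6400), p(B) = (0.5900, 0.4100).
I(A;B) = Σ p(x,y)·log₂[p(x,y)/(p(x)p(y))].
  (a,0): 0.20·log₂(0.9416) = -0.01736
  (a,1): 0.16·log₂(1.0840) = 0.01862
  (b,0): 0.39·log₂(1.0328) = 0.01818
  (b,1): 0.25·log₂(0.9527) = -0.01746
Sum = 0.0020 bits.

0.0020 bits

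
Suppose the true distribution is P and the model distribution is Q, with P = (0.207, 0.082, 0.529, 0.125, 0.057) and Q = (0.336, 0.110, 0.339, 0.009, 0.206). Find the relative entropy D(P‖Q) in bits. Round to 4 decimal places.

D(P‖Q) = Σ p·log₂(p/q).
  0.207·log₂(0.207/0.336) = -0.14466
  0.082·log₂(0.082/0.110) = -0.03475
  0.529·log₂(0.529/0.339) = 0.33961
  0.125·log₂(0.125/0.009) = 0.47448
  0.057·log₂(0.057/0.206) = -0.10566
D(P‖Q) = 0.5290 bits.

0.5290 bits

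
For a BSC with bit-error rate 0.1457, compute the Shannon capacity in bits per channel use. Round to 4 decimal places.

Binary symmetric channel: C = 1 − h₂(ε) where h₂ is the binary entropy function.
h₂(0.1457) = −0.1457·log₂0.1457 − 0.8543·log₂0.8543 = 0.5990.
C = 1 − 0.5990 = 0.4010 bits per channel use.

0.4010 bits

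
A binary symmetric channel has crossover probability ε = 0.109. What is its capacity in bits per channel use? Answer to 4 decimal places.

0.5031 bits

Binary symmetric channel: C = 1 − h₂(ε) where h₂ is the binary entropy function.
h₂(0.109) = −0.109·log₂0.109 − 0.891·log₂0.891 = 0.4969.
C = 1 − 0.4969 = 0.5031 bits per channel use.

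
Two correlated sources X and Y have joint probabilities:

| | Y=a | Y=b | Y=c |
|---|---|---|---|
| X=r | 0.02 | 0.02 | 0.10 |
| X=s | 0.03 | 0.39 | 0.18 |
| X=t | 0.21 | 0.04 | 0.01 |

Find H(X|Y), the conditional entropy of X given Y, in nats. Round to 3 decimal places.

0.602 nats

Marginals: p(X) = (0.1400, 0.6000, 0.2600), p(Y) = (0.2600, 0.4500, 0.2900).
H(X|Y) = Σ p(Y) · H(X|Y=·).
  Y=a: p=0.2600, H(X|Y=a) = 0.6190
  Y=b: p=0.4500, H(X|Y=b) = 0.4775
  Y=c: p=0.2900, H(X|Y=c) = 0.7793
Weighted sum = 0.602 nats.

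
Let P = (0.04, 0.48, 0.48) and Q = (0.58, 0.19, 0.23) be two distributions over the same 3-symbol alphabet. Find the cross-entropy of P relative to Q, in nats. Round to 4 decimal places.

H(P,Q) = −Σ p·ln q.
  −0.04·ln(0.58) = 0.02179
  −0.48·ln(0.19) = 0.79715
  −0.48·ln(0.23) = 0.70544
H(P,Q) = 1.5244 nats.

1.5244 nats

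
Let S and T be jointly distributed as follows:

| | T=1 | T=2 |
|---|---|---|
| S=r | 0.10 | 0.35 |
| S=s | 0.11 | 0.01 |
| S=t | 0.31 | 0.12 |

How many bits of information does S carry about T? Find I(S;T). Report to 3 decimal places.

Marginals: p(S) = (0.4500, 0.1200, 0.4300), p(T) = (0.5200, 0.4800).
I(S;T) = H(S) + H(T) − H(S,T).
H(S) = 1.4090, H(T) = 0.9988, H(S,T) = 2.1699.
I(S;T) = 1.4090 + 0.9988 − 2.1699 = 0.238 bits.

0.238 bits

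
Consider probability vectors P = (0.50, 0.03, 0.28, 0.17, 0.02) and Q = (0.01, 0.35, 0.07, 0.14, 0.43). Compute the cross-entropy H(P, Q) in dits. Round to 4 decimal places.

H(P,Q) = −Σ p·log₁₀ q.
  −0.50·log₁₀(0.01) = 1.00000
  −0.03·log₁₀(0.35) = 0.01368
  −0.28·log₁₀(0.07) = 0.32337
  −0.17·log₁₀(0.14) = 0.14516
  −0.02·log₁₀(0.43) = 0.00733
H(P,Q) = 1.4895 dits.

1.4895 dits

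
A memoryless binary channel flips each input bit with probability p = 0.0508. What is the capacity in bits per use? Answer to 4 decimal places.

Binary symmetric channel: C = 1 − h₂(ε) where h₂ is the binary entropy function.
h₂(0.0508) = −0.0508·log₂0.0508 − 0.9492·log₂0.9492 = 0.2898.
C = 1 − 0.2898 = 0.7102 bits per channel use.

0.7102 bits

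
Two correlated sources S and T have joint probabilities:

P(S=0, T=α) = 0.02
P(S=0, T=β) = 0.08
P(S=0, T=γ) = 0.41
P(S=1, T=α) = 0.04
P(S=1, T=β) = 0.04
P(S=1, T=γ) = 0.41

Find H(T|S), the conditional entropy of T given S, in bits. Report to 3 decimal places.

0.831 bits

Marginals: p(S) = (0.5100, 0.4900), p(T) = (0.0600, 0.1200, 0.8200).
H(T|S) = Σ p(S) · H(T|S=·).
  S=0: p=0.5100, H(T|S=0) = 0.8556
  S=1: p=0.4900, H(T|S=1) = 0.8053
Weighted sum = 0.831 bits.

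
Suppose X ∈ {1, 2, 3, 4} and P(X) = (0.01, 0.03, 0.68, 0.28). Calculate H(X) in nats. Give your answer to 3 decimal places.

0.770 nats

H(X) = −Σ p·ln p.
  −(0.01)·ln(0.01) = 0.0461
  −(0.03)·ln(0.03) = 0.1052
  −(0.68)·ln(0.68) = 0.2623
  −(0.28)·ln(0.28) = 0.3564
Sum: 0.0461 + 0.1052 + 0.2623 + 0.3564 = 0.770 nats.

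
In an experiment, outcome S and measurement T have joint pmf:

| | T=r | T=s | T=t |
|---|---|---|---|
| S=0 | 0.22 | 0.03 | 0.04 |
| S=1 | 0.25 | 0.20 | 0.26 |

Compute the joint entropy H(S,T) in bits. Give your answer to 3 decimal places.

2.288 bits

H(S,T) = −Σ p(x,y)·log₂ p(x,y) over all 6 cells.
  cell (0,r): −0.22·log₂0.22 = 0.4806
  cell (0,s): −0.03·log₂0.03 = 0.1518
  cell (0,t): −0.04·log₂0.04 = 0.1858
  cell (1,r): −0.25·log₂0.25 = 0.5000
  cell (1,s): −0.20·log₂0.20 = 0.4644
  cell (1,t): −0.26·log₂0.26 = 0.5053
Sum = 2.288 bits.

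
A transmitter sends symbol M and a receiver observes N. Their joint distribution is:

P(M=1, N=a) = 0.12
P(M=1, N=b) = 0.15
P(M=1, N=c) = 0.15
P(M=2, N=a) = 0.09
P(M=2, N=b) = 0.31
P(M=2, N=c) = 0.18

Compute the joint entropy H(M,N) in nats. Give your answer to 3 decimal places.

1.712 nats

H(M,N) = −Σ p(x,y)·ln p(x,y) over all 6 cells.
  cell (1,a): −0.12·ln0.12 = 0.2544
  cell (1,b): −0.15·ln0.15 = 0.2846
  cell (1,c): −0.15·ln0.15 = 0.2846
  cell (2,a): −0.09·ln0.09 = 0.2167
  cell (2,b): −0.31·ln0.31 = 0.3631
  cell (2,c): −0.18·ln0.18 = 0.3087
Sum = 1.712 nats.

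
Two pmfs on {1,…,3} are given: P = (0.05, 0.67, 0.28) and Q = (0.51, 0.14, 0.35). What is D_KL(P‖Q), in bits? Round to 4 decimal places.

D(P‖Q) = Σ p·log₂(p/q).
  0.05·log₂(0.05/0.51) = -0.16752
  0.67·log₂(0.67/0.14) = 1.51335
  0.28·log₂(0.28/0.35) = -0.09014
D(P‖Q) = 1.2557 bits.

1.2557 bits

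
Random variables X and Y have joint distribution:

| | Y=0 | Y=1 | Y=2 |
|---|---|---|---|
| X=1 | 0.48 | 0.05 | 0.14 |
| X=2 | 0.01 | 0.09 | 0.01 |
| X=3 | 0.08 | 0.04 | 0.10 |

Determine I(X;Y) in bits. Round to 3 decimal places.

0.249 bits

Marginals: p(X) = (0.6700, 0.1100, 0.2200), p(Y) = (0.5700, 0.1800, 0.2500).
I(X;Y) = Σ p(x,y)·log₂[p(x,y)/(p(x)p(y))].
  (1,0): 0.48·log₂(1.2569) = 0.1583
  (1,1): 0.05·log₂(0.4146) = -0.0635
  (1,2): 0.14·log₂(0.8358) = -0.0362
  (2,0): 0.01·log₂(0.1595) = -0.0265
  (2,1): 0.09·log₂(4.5455) = 0.1966
  (2,2): 0.01·log₂(0.3636) = -0.0146
  (3,0): 0.08·log₂(0.6380) = -0.0519
  (3,1): 0.04·log₂(1.0101) = 0.0006
  (3,2): 0.10·log₂(1.8182) = 0.0862
Sum = 0.249 bits.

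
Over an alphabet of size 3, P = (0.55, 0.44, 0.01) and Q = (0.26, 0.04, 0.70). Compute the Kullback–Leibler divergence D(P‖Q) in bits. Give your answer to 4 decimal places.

2.0554 bits

D(P‖Q) = Σ p·log₂(p/q).
  0.55·log₂(0.55/0.26) = 0.59451
  0.44·log₂(0.44/0.04) = 1.52215
  0.01·log₂(0.01/0.70) = -0.06129
D(P‖Q) = 2.0554 bits.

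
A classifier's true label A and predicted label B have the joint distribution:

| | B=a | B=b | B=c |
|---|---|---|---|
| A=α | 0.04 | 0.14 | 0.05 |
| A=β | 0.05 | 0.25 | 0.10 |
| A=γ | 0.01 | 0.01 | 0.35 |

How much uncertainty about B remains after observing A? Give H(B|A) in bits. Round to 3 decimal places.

Chain rule: H(B|A) = H(A,B) − H(A).
Marginals: p(A) = (0.2300, 0.4000, 0.3700), p(B) = (0.1000, 0.4000, 0.5000).
H(A,B) = 2.5102 bits; H(A) = 1.5472 bits.
H(B|A) = 2.5102 − 1.5472 = 0.963 bits.

0.963 bits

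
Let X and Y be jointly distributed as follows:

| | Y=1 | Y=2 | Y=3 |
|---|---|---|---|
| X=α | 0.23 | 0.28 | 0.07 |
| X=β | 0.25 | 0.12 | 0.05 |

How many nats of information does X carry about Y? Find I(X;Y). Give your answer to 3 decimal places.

Marginals: p(X) = (0.5800, 0.4200), p(Y) = (0.4800, 0.4000, 0.1200).
I(X;Y) = Σ p(x,y)·ln[p(x,y)/(p(x)p(y))].
  (α,1): 0.23·ln(0.8261) = -0.0439
  (α,2): 0.28·ln(1.2069) = 0.0527
  (α,3): 0.07·ln(1.0057) = 0.0004
  (β,1): 0.25·ln(1.2401) = 0.0538
  (β,2): 0.12·ln(0.7143) = -0.0404
  (β,3): 0.05·ln(0.9921) = -0.0004
Sum = 0.022 nats.

0.022 nats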